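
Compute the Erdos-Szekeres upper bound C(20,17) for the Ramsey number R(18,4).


R(18,4) <= C(18+4-2, 18-1) = C(20, 17)
C(20, 17) = 20! / (17! * 3!)
= 1140

1140


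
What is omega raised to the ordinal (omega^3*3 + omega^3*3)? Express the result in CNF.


omega^(omega^3*3 + omega^3*3):
Both terms of the exponent have the same exponent 3, so they merge: omega^3*3 + omega^3*3 = omega^3*(3+3) = omega^3*6.
omega raised to a CNF ordinal is a single CNF term: Result = omega^(omega^3*6)

omega^(omega^3*6)


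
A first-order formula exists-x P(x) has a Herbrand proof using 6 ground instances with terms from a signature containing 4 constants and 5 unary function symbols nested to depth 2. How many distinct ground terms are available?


Herbrand terms by depth:
Depth 0: 4 constants
Depth 1: 20 new terms (running total: 24)
Depth 2: 100 new terms (running total: 124)
Total distinct ground terms = 124

124


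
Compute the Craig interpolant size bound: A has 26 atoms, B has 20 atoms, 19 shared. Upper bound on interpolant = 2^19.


Shared atoms = 19
Craig interpolant size bound = 2^19
= 524288

524288


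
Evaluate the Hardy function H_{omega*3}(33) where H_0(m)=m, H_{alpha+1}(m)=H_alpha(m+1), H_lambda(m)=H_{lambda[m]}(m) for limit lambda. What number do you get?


H_{omega*3}(33):
For the Hardy hierarchy, H_{omega*k}(n) = 2^k * n.
2^3 = 8.
8 * 33 = 264

264


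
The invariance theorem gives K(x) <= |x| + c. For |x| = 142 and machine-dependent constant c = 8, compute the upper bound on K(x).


K(x) <= |x| + c = 142 + 8 = 150

150


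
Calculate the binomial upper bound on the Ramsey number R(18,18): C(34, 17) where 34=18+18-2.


R(18,18) <= C(18+18-2, 18-1) = C(34, 17)
C(34, 17) = 34! / (17! * 17!)
= 2333606220

2333606220


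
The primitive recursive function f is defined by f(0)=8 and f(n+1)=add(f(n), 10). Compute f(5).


f(0) = 8
f(1) = add(f(0), 10) = add(8, 10) = 18
f(2) = add(f(1), 10) = add(18, 10) = 28
f(3) = add(f(2), 10) = add(28, 10) = 38
f(4) = add(f(3), 10) = add(38, 10) = 48
f(5) = add(f(4), 10) = add(48, 10) = 58


58


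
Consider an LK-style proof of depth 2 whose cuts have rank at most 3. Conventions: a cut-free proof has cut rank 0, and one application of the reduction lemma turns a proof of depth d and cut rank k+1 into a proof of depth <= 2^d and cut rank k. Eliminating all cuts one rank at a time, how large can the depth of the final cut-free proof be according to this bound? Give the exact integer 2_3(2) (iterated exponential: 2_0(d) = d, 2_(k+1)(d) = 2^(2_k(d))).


Each rank reduction sends depth d to at most 2^d; cut rank r needs r reductions.
2_0(2) = 2
2_1(2) = 2^2 = 4
2_2(2) = 2^4 = 16
2_3(2) = 2^16 = 65536
Cut-free depth bound = 65536

65536


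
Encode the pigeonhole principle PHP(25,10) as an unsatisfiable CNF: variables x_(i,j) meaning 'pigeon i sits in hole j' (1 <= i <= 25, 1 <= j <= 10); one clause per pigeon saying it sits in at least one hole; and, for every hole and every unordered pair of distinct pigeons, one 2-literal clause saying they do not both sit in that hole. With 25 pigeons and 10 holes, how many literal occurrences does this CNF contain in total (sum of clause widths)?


PHP(25,10): 25 pigeons, 10 holes, 25*10 = 250 variables.
- pigeon clauses: one per pigeon -> 25 clauses of width 10 -> 250 literals
- hole clauses: 10 holes * C(25,2) = 10 * 300 -> 3000 clauses of width 2 -> 6000 literals
Total literal occurrences = 250 + 6000 = 6250

6250


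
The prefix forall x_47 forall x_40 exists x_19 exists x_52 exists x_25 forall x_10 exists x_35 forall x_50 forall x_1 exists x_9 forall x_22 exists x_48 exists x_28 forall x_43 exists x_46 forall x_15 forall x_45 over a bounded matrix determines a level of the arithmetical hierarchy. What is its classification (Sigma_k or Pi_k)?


Leading quantifier is forall, so the class is Pi.
Number of quantifier blocks = alternations + 1 = 10 + 1 = 11.
Classification: Pi_11

Pi_11


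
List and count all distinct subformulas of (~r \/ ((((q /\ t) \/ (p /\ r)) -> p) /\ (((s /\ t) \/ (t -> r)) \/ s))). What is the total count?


Formula: (~r \/ ((((q /\ t) \/ (p /\ r)) -> p) /\ (((s /\ t) \/ (t -> r)) \/ s)))
Subformulas found:
  1. r
  2. q
  3. s
  4. t
  5. p
  6. ~r
  7. (p /\ r)
  8. (s /\ t)
  9. (q /\ t)
  10. (t -> r)
  11. ((s /\ t) \/ (t -> r))
  12. ((q /\ t) \/ (p /\ r))
  13. (((q /\ t) \/ (p /\ r)) -> p)
  14. (((s /\ t) \/ (t -> r)) \/ s)
  15. ((((q /\ t) \/ (p /\ r)) -> p) /\ (((s /\ t) \/ (t -> r)) \/ s))
  16. (~r \/ ((((q /\ t) \/ (p /\ r)) -> p) /\ (((s /\ t) \/ (t -> r)) \/ s)))
Total distinct subformulas = 16

16


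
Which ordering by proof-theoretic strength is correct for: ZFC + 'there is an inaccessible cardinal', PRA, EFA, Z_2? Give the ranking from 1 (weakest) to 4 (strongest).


Ordering by consistency strength:
1. EFA
2. PRA
3. Z_2
4. ZFC + 'there is an inaccessible cardinal'


ZFC + 'there is an inaccessible cardinal'=4, PRA=2, EFA=1, Z_2=3


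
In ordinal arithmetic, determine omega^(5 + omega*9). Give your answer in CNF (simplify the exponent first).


omega^(5 + omega*9):
In ordinal addition a term is absorbed by a following term of strictly larger exponent: 0 < 1, so 5 + omega*9 = omega*9.
omega raised to a CNF ordinal is a single CNF term: Result = omega^(omega*9)

omega^(omega*9)


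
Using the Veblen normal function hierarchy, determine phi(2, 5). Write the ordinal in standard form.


phi(2, 5):
phi(2, beta) = zeta_beta (the beta-th zeta number, fixed point of epsilon).
phi(2, 5) = zeta_5

zeta_5


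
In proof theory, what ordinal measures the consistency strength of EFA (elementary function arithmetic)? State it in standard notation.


The proof-theoretic ordinal of EFA (elementary function arithmetic) is a standard result in ordinal analysis.
This ordinal is the supremum of order types of primitive recursive well-orderings
that the theory can prove to be well-ordered.
For EFA (elementary function arithmetic), the proof-theoretic ordinal is omega^3.

omega^3


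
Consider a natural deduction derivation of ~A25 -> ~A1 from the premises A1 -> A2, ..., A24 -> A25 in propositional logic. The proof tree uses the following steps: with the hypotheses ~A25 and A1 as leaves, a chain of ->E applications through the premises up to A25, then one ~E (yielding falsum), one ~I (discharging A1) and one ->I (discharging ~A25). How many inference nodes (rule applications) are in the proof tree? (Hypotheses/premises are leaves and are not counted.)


From hypothesis A1, 24 ->E steps along the 24 premises yield A25.
~E with hypothesis ~A25 gives falsum (1 node); ~I discharging A1 gives ~A1 (1 node); ->I discharging ~A25 gives the goal (1 node).
Total = 24 + 3 = 27 inference nodes.

27


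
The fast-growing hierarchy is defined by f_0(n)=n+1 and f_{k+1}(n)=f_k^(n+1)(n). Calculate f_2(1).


f_2(1) = f_1^2(1)
f_1(m) = 2m + 1.
Iterating: f_1^k(n) = 2^k*(n+1) - 1.
f_2(1) = 2^2*(1+1) - 1 = 4*2 - 1 = 7

7


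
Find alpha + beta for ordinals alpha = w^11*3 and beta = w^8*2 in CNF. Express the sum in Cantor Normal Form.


Ordinal addition w^11*3 + w^8*2:
Leading exponent of alpha (11) > leading exponent of beta (8).
Since alpha's term has higher exponent than beta's leading term,
the sum is simply alpha followed by beta.
Result = w^11*3 + w^8*2

w^11*3 + w^8*2


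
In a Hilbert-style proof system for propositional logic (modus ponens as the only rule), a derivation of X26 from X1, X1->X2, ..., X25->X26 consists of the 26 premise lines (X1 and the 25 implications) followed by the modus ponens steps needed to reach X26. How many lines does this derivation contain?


We have 26 premise lines: X1 and 25 implications.
Each implication is detached once by MP, giving 25 MP lines.
26 premise lines + 25 MP lines = 51 total lines.

51


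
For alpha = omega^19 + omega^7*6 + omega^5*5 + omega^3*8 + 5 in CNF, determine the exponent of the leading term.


CNF: omega^19 + omega^7*6 + omega^5*5 + omega^3*8 + 5
The leading term is omega^19, which has exponent 19.

19


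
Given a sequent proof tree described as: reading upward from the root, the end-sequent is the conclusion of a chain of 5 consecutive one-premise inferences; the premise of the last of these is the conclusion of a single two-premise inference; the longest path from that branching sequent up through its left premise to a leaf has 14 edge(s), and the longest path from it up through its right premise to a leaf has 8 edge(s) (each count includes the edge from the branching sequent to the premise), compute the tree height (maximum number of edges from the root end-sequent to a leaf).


Longest path through the left premise: 14 edges (measured from the branching sequent)
Longest path through the right premise: 8 edges
Height of the subtree rooted at the branching sequent: max(14, 8) = 14
The branching sequent sits 5 edges above the root (the chain of one-premise inferences), so height = 14 + 5 = 19

19


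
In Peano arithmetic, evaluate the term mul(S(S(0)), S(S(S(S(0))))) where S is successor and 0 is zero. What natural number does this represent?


mul(S^2(0), S^4(0)):
S^2(0) = 2
S^4(0) = 4
2 * 4 = 8

8


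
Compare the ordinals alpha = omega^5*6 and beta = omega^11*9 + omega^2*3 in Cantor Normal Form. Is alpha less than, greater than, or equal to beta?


Compare term by term from highest exponent:
alpha = omega^5*6
beta = omega^11*9 + omega^2*3
Term 1: alpha has omega^5*6, beta has omega^11*9
Term 2: alpha has omega^0*0, beta has omega^2*3
Result: alpha < beta

alpha < beta


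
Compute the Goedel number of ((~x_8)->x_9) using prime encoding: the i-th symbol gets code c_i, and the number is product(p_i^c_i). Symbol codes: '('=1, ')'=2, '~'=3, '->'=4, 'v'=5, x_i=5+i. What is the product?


Formula: ((~x_8)->x_9)
Symbol codes: [1, 1, 3, 13, 2, 4, 14, 2]
Primes: [2, 3, 5, 7, 11, 13, 17, 19]
p_1^1 = 2^1 = 2
p_2^1 = 3^1 = 3
p_3^3 = 5^3 = 125
p_4^13 = 7^13 = 96889010407
p_5^2 = 11^2 = 121
p_6^4 = 13^4 = 28561
p_7^14 = 17^14 = 168377826559400929
p_8^2 = 19^2 = 361
Product = 15264643442120549999823976100166908417250

15264643442120549999823976100166908417250


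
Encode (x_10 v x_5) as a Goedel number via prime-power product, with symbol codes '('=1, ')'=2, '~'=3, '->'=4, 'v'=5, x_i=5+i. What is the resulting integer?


Formula: (x_10 v x_5)
Symbol codes: [1, 15, 5, 10, 2]
Primes: [2, 3, 5, 7, 11]
p_1^1 = 2^1 = 2
p_2^15 = 3^15 = 14348907
p_3^5 = 5^5 = 3125
p_4^10 = 7^10 = 282475249
p_5^2 = 11^2 = 121
Product = 3065240877512775018750

3065240877512775018750


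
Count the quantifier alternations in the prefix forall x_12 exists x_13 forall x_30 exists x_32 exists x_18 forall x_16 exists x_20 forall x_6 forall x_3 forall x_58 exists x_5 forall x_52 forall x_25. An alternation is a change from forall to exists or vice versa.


Walk the prefix and count type changes:
  position 1: forall -> exists <-- alternation
  position 2: exists -> forall <-- alternation
  position 3: forall -> exists <-- alternation
  position 4: exists -> exists
  position 5: exists -> forall <-- alternation
  position 6: forall -> exists <-- alternation
  position 7: exists -> forall <-- alternation
  position 8: forall -> forall
  position 9: forall -> forall
  position 10: forall -> exists <-- alternation
  position 11: exists -> forall <-- alternation
  position 12: forall -> forall
Total alternations = 8

8


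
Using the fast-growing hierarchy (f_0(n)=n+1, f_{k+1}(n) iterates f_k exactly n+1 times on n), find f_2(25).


f_2(25) = f_1^26(25)
f_1(m) = 2m + 1.
Iterating: f_1^k(n) = 2^k*(n+1) - 1.
f_2(25) = 2^26*(25+1) - 1 = 67108864*26 - 1 = 1744830463

1744830463


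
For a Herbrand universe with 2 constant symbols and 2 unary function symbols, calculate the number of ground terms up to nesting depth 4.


Herbrand terms by depth:
Depth 0: 2 constants
Depth 1: 4 new terms (running total: 6)
Depth 2: 8 new terms (running total: 14)
Depth 3: 16 new terms (running total: 30)
Depth 4: 32 new terms (running total: 62)
Total distinct ground terms = 62

62


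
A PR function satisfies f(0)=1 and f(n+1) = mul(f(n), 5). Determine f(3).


f(0) = 1
f(1) = mul(f(0), 5) = mul(1, 5) = 5
f(2) = mul(f(1), 5) = mul(5, 5) = 25
f(3) = mul(f(2), 5) = mul(25, 5) = 125


125


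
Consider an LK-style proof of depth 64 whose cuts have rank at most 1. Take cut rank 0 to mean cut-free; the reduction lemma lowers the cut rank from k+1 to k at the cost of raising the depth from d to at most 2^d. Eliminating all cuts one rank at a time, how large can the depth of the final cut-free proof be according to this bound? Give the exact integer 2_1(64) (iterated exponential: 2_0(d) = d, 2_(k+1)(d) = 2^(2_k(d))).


Each rank reduction sends depth d to at most 2^d; cut rank r needs r reductions.
2_0(64) = 64
2_1(64) = 2^64 = 18446744073709551616
Cut-free depth bound = 18446744073709551616

18446744073709551616


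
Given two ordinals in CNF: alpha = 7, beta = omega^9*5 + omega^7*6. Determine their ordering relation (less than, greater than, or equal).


Compare term by term from highest exponent:
alpha = 7
beta = omega^9*5 + omega^7*6
Term 1: alpha has omega^0*7, beta has omega^9*5
Term 2: alpha has omega^0*0, beta has omega^7*6
Result: alpha < beta

alpha < beta


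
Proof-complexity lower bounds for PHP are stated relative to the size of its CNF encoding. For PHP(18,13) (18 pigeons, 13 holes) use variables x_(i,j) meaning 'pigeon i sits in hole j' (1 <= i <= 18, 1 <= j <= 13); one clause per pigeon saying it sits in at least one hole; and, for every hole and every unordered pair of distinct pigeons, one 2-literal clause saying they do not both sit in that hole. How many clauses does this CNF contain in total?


PHP(18,13): 18 pigeons, 13 holes, 18*13 = 234 variables.
- pigeon clauses: one per pigeon -> 18 clauses
- hole clauses: 13 holes * C(18,2) = 13 * 153 -> 1989 clauses
Total clauses = 18 + 1989 = 2007

2007


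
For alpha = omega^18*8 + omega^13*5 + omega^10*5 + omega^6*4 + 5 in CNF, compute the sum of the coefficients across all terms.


CNF: omega^18*8 + omega^13*5 + omega^10*5 + omega^6*4 + 5
Coefficients: 8 + 5 + 5 + 4 + 5 = 27

27


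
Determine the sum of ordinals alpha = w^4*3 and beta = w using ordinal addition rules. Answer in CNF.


Ordinal addition w^4*3 + w:
Leading exponent of alpha (4) > leading exponent of beta (1).
Since alpha's term has higher exponent than beta's leading term,
the sum is simply alpha followed by beta.
Result = w^4*3 + w

w^4*3 + w


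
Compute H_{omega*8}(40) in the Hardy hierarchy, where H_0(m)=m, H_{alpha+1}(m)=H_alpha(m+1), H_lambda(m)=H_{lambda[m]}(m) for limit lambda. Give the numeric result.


H_{omega*8}(40):
For the Hardy hierarchy, H_{omega*k}(n) = 2^k * n.
2^8 = 256.
256 * 40 = 10240

10240


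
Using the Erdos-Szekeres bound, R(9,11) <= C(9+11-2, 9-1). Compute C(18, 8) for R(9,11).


R(9,11) <= C(9+11-2, 9-1) = C(18, 8)
C(18, 8) = 18! / (8! * 10!)
= 43758

43758


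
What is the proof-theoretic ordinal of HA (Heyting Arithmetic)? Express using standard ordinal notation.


The proof-theoretic ordinal of HA (Heyting Arithmetic) is a standard result in ordinal analysis.
This ordinal is the supremum of order types of primitive recursive well-orderings
that the theory can prove to be well-ordered.
For HA (Heyting Arithmetic), the proof-theoretic ordinal is epsilon_0.

epsilon_0


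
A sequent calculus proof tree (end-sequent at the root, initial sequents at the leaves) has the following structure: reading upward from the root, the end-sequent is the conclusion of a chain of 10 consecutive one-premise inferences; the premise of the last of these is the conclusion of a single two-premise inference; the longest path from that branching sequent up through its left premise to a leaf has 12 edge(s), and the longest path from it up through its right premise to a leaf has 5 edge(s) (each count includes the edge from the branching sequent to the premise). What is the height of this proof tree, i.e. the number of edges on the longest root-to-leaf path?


Longest path through the left premise: 12 edges (measured from the branching sequent)
Longest path through the right premise: 5 edges
Height of the subtree rooted at the branching sequent: max(12, 5) = 12
The branching sequent sits 10 edges above the root (the chain of one-premise inferences), so height = 12 + 10 = 22

22


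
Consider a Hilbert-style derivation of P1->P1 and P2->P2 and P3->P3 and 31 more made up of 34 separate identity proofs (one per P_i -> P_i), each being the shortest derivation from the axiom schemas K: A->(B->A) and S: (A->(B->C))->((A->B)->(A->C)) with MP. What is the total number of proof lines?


The shortest proof of A->A from K and S in the Hilbert calculus has exactly 5 lines:
(1) K instance A->((A->A)->A), (2) S instance, (3) MP on 1,2, (4) K instance A->(A->A), (5) MP on 3,4.
For 34 independent identities: 34 * 5 = 170 lines total.

170


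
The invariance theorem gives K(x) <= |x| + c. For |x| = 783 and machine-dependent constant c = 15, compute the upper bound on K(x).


K(x) <= |x| + c = 783 + 15 = 798

798


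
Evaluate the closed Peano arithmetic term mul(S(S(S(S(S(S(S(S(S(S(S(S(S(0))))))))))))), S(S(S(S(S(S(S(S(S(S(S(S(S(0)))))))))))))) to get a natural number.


mul(S^13(0), S^13(0)):
S^13(0) = 13
S^13(0) = 13
13 * 13 = 169

169


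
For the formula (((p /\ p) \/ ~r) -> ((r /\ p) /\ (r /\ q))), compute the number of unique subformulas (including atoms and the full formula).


Formula: (((p /\ p) \/ ~r) -> ((r /\ p) /\ (r /\ q)))
Subformulas found:
  1. q
  2. r
  3. p
  4. ~r
  5. (r /\ p)
  6. (p /\ p)
  7. (r /\ q)
  8. ((p /\ p) \/ ~r)
  9. ((r /\ p) /\ (r /\ q))
  10. (((p /\ p) \/ ~r) -> ((r /\ p) /\ (r /\ q)))
Total distinct subformulas = 10

10


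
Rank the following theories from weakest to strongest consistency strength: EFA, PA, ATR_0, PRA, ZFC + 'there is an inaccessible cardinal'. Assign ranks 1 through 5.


Ordering by consistency strength:
1. EFA
2. PRA
3. PA
4. ATR_0
5. ZFC + 'there is an inaccessible cardinal'


EFA=1, PA=3, ATR_0=4, PRA=2, ZFC + 'there is an inaccessible cardinal'=5


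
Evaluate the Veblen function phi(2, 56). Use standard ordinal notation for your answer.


phi(2, 56):
phi(2, beta) = zeta_beta (the beta-th zeta number, fixed point of epsilon).
phi(2, 56) = zeta_56

zeta_56


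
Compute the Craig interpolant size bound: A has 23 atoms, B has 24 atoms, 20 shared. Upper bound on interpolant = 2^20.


Shared atoms = 20
Craig interpolant size bound = 2^20
= 1048576

1048576


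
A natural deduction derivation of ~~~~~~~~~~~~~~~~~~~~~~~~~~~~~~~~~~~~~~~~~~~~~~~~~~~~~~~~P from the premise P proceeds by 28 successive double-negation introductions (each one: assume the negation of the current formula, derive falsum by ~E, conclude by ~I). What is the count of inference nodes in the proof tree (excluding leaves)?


Each double-negation introduction (from C infer ~~C) uses 2 inference nodes: one ~E (C and ~C give falsum) and one ~I (discharge ~C).
28 double negations = 28 * 2 = 56 inference nodes.

56


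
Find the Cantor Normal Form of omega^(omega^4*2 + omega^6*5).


omega^(omega^4*2 + omega^6*5):
In ordinal addition a term is absorbed by a following term of strictly larger exponent: 4 < 6, so omega^4*2 + omega^6*5 = omega^6*5.
omega raised to a CNF ordinal is a single CNF term: Result = omega^(omega^6*5)

omega^(omega^6*5)


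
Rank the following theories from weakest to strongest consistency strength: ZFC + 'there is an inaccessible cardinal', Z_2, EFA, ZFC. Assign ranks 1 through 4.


Ordering by consistency strength:
1. EFA
2. Z_2
3. ZFC
4. ZFC + 'there is an inaccessible cardinal'


ZFC + 'there is an inaccessible cardinal'=4, Z_2=2, EFA=1, ZFC=3


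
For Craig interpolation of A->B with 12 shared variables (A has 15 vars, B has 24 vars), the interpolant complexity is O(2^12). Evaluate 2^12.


Shared atoms = 12
Craig interpolant size bound = 2^12
= 4096

4096


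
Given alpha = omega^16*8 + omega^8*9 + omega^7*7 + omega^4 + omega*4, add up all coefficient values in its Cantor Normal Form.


CNF: omega^16*8 + omega^8*9 + omega^7*7 + omega^4 + omega*4
Coefficients: 8 + 9 + 7 + 1 + 4 = 29

29


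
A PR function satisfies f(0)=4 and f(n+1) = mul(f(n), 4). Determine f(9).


f(0) = 4
f(1) = mul(f(0), 4) = mul(4, 4) = 16
f(2) = mul(f(1), 4) = mul(16, 4) = 64
f(3) = mul(f(2), 4) = mul(64, 4) = 256
f(4) = mul(f(3), 4) = mul(256, 4) = 1024
f(5) = mul(f(4), 4) = mul(1024, 4) = 4096
f(6) = mul(f(5), 4) = mul(4096, 4) = 16384
f(7) = mul(f(6), 4) = mul(16384, 4) = 65536
f(8) = mul(f(7), 4) = mul(65536, 4) = 262144
f(9) = mul(f(8), 4) = mul(262144, 4) = 1048576


1048576


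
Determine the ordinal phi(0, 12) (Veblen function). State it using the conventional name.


phi(0, 12):
phi(0, beta) = omega^beta by definition.
phi(0, 12) = omega^12

omega^12


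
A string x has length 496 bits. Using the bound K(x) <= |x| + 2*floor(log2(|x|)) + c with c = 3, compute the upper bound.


floor(log2(496)) = 8
2 * 8 = 16
K(x) <= 496 + 16 + 3 = 515

515


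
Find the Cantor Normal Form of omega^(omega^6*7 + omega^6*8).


omega^(omega^6*7 + omega^6*8):
Both terms of the exponent have the same exponent 6, so they merge: omega^6*7 + omega^6*8 = omega^6*(7+8) = omega^6*15.
omega raised to a CNF ordinal is a single CNF term: Result = omega^(omega^6*15)

omega^(omega^6*15)


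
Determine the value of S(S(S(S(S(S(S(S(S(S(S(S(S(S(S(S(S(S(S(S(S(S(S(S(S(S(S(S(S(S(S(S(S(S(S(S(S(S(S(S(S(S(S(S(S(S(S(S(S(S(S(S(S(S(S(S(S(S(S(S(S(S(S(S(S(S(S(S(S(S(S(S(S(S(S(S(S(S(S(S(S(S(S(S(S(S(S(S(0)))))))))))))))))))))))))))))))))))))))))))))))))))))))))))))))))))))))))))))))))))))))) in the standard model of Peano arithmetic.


Counting successors applied to 0:
88 applications of S to 0 = 88

88


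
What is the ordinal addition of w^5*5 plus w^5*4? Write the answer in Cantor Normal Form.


Ordinal addition w^5*5 + w^5*4:
Both terms have the same exponent 5.
w^e*c + w^e*d = w^e*(c+d).
Result = w^5*(5+4) = w^5*9

w^5*9


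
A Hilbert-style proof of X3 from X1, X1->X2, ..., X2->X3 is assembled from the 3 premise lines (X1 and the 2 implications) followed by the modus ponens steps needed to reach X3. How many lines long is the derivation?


We have 3 premise lines: X1 and 2 implications.
Each implication is detached once by MP, giving 2 MP lines.
3 premise lines + 2 MP lines = 5 total lines.

5


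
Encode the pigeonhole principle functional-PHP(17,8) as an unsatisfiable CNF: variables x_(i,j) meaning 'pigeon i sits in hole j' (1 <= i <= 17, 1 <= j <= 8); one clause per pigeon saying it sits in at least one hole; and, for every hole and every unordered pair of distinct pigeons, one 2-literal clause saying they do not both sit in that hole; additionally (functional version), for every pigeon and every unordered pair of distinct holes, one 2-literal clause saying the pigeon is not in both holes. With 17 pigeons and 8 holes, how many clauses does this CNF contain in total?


functional-PHP(17,8): 17 pigeons, 8 holes, 17*8 = 136 variables.
- pigeon clauses: one per pigeon -> 17 clauses
- hole clauses: 8 holes * C(17,2) = 8 * 136 -> 1088 clauses
- functional clauses: 17 pigeons * C(8,2) = 17 * 28 -> 476 clauses
Total clauses = 17 + 1088 + 476 = 1581

1581


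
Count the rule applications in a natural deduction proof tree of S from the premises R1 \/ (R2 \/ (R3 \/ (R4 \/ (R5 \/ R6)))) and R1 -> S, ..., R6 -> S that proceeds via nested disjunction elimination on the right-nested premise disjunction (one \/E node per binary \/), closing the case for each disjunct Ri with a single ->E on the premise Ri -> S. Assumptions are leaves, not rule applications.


The premise R1 \/ (R2 \/ (R3 \/ (R4 \/ (R5 \/ R6)))) contains 6 disjuncts, hence 5 binary \/ connectives.
- Each binary \/ is eliminated once: 5 \/E nodes.
- Each of the 6 cases Ri derives S by one ->E with Ri -> S: 6 ->E nodes.
Total = 5 + 6 = 11

11


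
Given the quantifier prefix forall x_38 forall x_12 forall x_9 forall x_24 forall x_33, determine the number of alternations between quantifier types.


Walk the prefix and count type changes:
  position 1: forall -> forall
  position 2: forall -> forall
  position 3: forall -> forall
  position 4: forall -> forall
Total alternations = 0

0


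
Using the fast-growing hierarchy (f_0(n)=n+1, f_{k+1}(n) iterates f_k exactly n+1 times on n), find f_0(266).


f_0(266) = 266 + 1 = 267

267


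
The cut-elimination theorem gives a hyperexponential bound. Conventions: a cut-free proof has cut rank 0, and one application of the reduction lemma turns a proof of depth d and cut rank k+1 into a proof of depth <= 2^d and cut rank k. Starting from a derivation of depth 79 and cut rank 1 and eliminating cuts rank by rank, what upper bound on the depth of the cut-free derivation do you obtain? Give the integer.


Each rank reduction sends depth d to at most 2^d; cut rank r needs r reductions.
2_0(79) = 79
2_1(79) = 2^79 = 604462909807314587353088
Cut-free depth bound = 604462909807314587353088

604462909807314587353088


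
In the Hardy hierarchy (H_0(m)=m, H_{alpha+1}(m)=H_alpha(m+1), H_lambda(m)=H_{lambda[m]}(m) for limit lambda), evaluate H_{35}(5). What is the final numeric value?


H_35(5):
For finite ordinals k, H_k(n) = n + k (each successor step adds 1).
H_35(5) = 5 + 35 = 40

40


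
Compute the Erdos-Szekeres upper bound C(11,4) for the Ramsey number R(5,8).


R(5,8) <= C(5+8-2, 5-1) = C(11, 4)
C(11, 4) = 11! / (4! * 7!)
= 330

330


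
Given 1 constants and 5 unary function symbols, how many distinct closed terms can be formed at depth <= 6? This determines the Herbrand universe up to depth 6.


Herbrand terms by depth:
Depth 0: 1 constants
Depth 1: 5 new terms (running total: 6)
Depth 2: 25 new terms (running total: 31)
Depth 3: 125 new terms (running total: 156)
Depth 4: 625 new terms (running total: 781)
Depth 5: 3125 new terms (running total: 3906)
Depth 6: 15625 new terms (running total: 19531)
Total distinct ground terms = 19531

19531


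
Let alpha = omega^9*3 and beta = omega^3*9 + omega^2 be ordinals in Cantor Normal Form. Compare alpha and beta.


Compare term by term from highest exponent:
alpha = omega^9*3
beta = omega^3*9 + omega^2
Term 1: alpha has omega^9*3, beta has omega^3*9
Term 2: alpha has omega^0*0, beta has omega^2*1
Result: alpha > beta

alpha > beta


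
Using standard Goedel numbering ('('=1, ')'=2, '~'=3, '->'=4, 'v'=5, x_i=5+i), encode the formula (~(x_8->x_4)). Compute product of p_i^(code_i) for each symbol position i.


Formula: (~(x_8->x_4))
Symbol codes: [1, 3, 1, 13, 4, 9, 2, 2]
Primes: [2, 3, 5, 7, 11, 13, 17, 19]
p_1^1 = 2^1 = 2
p_2^3 = 3^3 = 27
p_3^1 = 5^1 = 5
p_4^13 = 7^13 = 96889010407
p_5^4 = 11^4 = 14641
p_6^9 = 13^9 = 10604499373
p_7^2 = 17^2 = 289
p_8^2 = 19^2 = 361
Product = 423744662052346900495385309484330

423744662052346900495385309484330


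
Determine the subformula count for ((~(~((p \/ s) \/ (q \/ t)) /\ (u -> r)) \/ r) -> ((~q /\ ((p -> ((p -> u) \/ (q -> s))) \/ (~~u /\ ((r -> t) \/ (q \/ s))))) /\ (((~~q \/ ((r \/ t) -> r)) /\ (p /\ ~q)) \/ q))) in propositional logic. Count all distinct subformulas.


Formula: ((~(~((p \/ s) \/ (q \/ t)) /\ (u -> r)) \/ r) -> ((~q /\ ((p -> ((p -> u) \/ (q -> s))) \/ (~~u /\ ((r -> t) \/ (q \/ s))))) /\ (((~~q \/ ((r \/ t) -> r)) /\ (p /\ ~q)) \/ q)))
Subformulas found:
  1. r
  2. p
  3. q
  4. u
  5. s
  6. t
  7. ~u
  8. ~q
  9. ~~u
  10. ~~q
  11. (q \/ t)
  12. (q \/ s)
  13. (q -> s)
  14. (p -> u)
  15. (r \/ t)
  16. (u -> r)
  17. (r -> t)
  18. (p \/ s)
  19. (p /\ ~q)
  20. ((r \/ t) -> r)
  21. ((p -> u) \/ (q -> s))
  22. ((r -> t) \/ (q \/ s))
  23. ((p \/ s) \/ (q \/ t))
  24. ~((p \/ s) \/ (q \/ t))
  25. (~~q \/ ((r \/ t) -> r))
  26. (p -> ((p -> u) \/ (q -> s)))
  27. (~~u /\ ((r -> t) \/ (q \/ s)))
  28. (~((p \/ s) \/ (q \/ t)) /\ (u -> r))
  29. ~(~((p \/ s) \/ (q \/ t)) /\ (u -> r))
  30. ((~~q \/ ((r \/ t) -> r)) /\ (p /\ ~q))
  31. (~(~((p \/ s) \/ (q \/ t)) /\ (u -> r)) \/ r)
  32. (((~~q \/ ((r \/ t) -> r)) /\ (p /\ ~q)) \/ q)
  33. ((p -> ((p -> u) \/ (q -> s))) \/ (~~u /\ ((r -> t) \/ (q \/ s))))
  34. (~q /\ ((p -> ((p -> u) \/ (q -> s))) \/ (~~u /\ ((r -> t) \/ (q \/ s)))))
  35. ((~q /\ ((p -> ((p -> u) \/ (q -> s))) \/ (~~u /\ ((r -> t) \/ (q \/ s))))) /\ (((~~q \/ ((r \/ t) -> r)) /\ (p /\ ~q)) \/ q))
  36. ((~(~((p \/ s) \/ (q \/ t)) /\ (u -> r)) \/ r) -> ((~q /\ ((p -> ((p -> u) \/ (q -> s))) \/ (~~u /\ ((r -> t) \/ (q \/ s))))) /\ (((~~q \/ ((r \/ t) -> r)) /\ (p /\ ~q)) \/ q)))
Total distinct subformulas = 36

36


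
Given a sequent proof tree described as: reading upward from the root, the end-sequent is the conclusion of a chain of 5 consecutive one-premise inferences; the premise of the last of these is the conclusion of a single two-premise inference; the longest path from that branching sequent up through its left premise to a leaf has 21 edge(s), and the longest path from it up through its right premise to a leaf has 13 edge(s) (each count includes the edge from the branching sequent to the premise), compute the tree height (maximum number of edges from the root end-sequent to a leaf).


Longest path through the left premise: 21 edges (measured from the branching sequent)
Longest path through the right premise: 13 edges
Height of the subtree rooted at the branching sequent: max(21, 13) = 21
The branching sequent sits 5 edges above the root (the chain of one-premise inferences), so height = 21 + 5 = 26

26


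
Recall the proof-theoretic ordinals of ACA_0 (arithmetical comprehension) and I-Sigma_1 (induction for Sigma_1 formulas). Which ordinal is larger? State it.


Proof-theoretic ordinal of ACA_0 (arithmetical comprehension): epsilon_0
Proof-theoretic ordinal of I-Sigma_1 (induction for Sigma_1 formulas): omega^omega
Comparing: omega^omega < epsilon_0.
The larger ordinal is epsilon_0 (from ACA_0 (arithmetical comprehension)).

epsilon_0


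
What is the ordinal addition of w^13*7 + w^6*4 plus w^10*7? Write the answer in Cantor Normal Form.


Ordinal addition (w^13*7 + w^6*4) + w^10*7:
alpha's leading term has exponent 13 > beta's exponent 10, so it survives.
alpha's tail term has exponent 6 < beta's exponent 10, so it is absorbed by beta.
In ordinal addition, any term followed by a strictly larger-exponent term is absorbed.
Result = w^13*7 + w^10*7

w^13*7 + w^10*7


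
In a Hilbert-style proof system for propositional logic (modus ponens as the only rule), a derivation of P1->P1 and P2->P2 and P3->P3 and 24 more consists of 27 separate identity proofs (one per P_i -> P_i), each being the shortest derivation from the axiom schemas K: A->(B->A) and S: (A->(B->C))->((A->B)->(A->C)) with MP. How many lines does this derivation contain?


The shortest proof of A->A from K and S in the Hilbert calculus has exactly 5 lines:
(1) K instance A->((A->A)->A), (2) S instance, (3) MP on 1,2, (4) K instance A->(A->A), (5) MP on 3,4.
For 27 independent identities: 27 * 5 = 135 lines total.

135


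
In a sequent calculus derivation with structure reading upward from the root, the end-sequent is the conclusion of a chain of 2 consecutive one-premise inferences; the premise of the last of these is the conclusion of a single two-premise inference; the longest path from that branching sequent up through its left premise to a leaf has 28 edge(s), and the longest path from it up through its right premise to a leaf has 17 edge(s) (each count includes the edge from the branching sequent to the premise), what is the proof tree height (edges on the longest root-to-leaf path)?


Longest path through the left premise: 28 edges (measured from the branching sequent)
Longest path through the right premise: 17 edges
Height of the subtree rooted at the branching sequent: max(28, 17) = 28
The branching sequent sits 2 edges above the root (the chain of one-premise inferences), so height = 28 + 2 = 30

30


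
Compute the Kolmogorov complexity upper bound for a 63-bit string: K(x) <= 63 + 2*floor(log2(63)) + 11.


floor(log2(63)) = 5
2 * 5 = 10
K(x) <= 63 + 10 + 11 = 84

84


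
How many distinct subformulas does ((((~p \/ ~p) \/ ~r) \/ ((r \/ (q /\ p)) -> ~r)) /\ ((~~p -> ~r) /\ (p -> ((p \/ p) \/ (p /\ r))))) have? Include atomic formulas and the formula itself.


Formula: ((((~p \/ ~p) \/ ~r) \/ ((r \/ (q /\ p)) -> ~r)) /\ ((~~p -> ~r) /\ (p -> ((p \/ p) \/ (p /\ r)))))
Subformulas found:
  1. r
  2. q
  3. p
  4. ~p
  5. ~r
  6. ~~p
  7. (p \/ p)
  8. (q /\ p)
  9. (p /\ r)
  10. (~p \/ ~p)
  11. (~~p -> ~r)
  12. (r \/ (q /\ p))
  13. ((~p \/ ~p) \/ ~r)
  14. ((p \/ p) \/ (p /\ r))
  15. ((r \/ (q /\ p)) -> ~r)
  16. (p -> ((p \/ p) \/ (p /\ r)))
  17. ((~~p -> ~r) /\ (p -> ((p \/ p) \/ (p /\ r))))
  18. (((~p \/ ~p) \/ ~r) \/ ((r \/ (q /\ p)) -> ~r))
  19. ((((~p \/ ~p) \/ ~r) \/ ((r \/ (q /\ p)) -> ~r)) /\ ((~~p -> ~r) /\ (p -> ((p \/ p) \/ (p /\ r)))))
Total distinct subformulas = 19

19


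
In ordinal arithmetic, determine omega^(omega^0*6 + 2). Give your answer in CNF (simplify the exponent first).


omega^(omega^0*6 + 2):
omega^0 = 1, so the exponent is 6 + 2 = 8 (finite ordinal addition).
Result = omega^8, already a single CNF term.

omega^8


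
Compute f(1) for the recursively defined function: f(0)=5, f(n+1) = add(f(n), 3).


f(0) = 5
f(1) = add(f(0), 3) = add(5, 3) = 8


8


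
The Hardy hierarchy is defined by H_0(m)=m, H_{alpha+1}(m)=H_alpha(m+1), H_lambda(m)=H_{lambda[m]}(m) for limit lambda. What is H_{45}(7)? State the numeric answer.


H_45(7):
For finite ordinals k, H_k(n) = n + k (each successor step adds 1).
H_45(7) = 7 + 45 = 52

52


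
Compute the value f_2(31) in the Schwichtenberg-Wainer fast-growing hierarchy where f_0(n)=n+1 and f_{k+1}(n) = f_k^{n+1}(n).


f_2(31) = f_1^32(31)
f_1(m) = 2m + 1.
Iterating: f_1^k(n) = 2^k*(n+1) - 1.
f_2(31) = 2^32*(31+1) - 1 = 4294967296*32 - 1 = 137438953471

137438953471


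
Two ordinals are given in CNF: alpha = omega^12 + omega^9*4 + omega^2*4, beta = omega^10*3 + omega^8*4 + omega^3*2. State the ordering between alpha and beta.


Compare term by term from highest exponent:
alpha = omega^12 + omega^9*4 + omega^2*4
beta = omega^10*3 + omega^8*4 + omega^3*2
Term 1: alpha has omega^12*1, beta has omega^10*3
Term 2: alpha has omega^9*4, beta has omega^8*4
Term 3: alpha has omega^2*4, beta has omega^3*2
Result: alpha > beta

alpha > beta


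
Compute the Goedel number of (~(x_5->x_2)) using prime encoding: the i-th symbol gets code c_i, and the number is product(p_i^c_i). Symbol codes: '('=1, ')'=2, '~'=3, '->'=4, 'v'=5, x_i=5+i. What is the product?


Formula: (~(x_5->x_2))
Symbol codes: [1, 3, 1, 10, 4, 7, 2, 2]
Primes: [2, 3, 5, 7, 11, 13, 17, 19]
p_1^1 = 2^1 = 2
p_2^3 = 3^3 = 27
p_3^1 = 5^1 = 5
p_4^10 = 7^10 = 282475249
p_5^4 = 11^4 = 14641
p_6^7 = 13^7 = 62748517
p_7^2 = 17^2 = 289
p_8^2 = 19^2 = 361
Product = 7310101644941896259861391990

7310101644941896259861391990


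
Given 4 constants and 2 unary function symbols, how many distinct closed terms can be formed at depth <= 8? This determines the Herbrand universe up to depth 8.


Herbrand terms by depth:
Depth 0: 4 constants
Depth 1: 8 new terms (running total: 12)
Depth 2: 16 new terms (running total: 28)
Depth 3: 32 new terms (running total: 60)
Depth 4: 64 new terms (running total: 124)
Depth 5: 128 new terms (running total: 252)
Depth 6: 256 new terms (running total: 508)
Depth 7: 512 new terms (running total: 1020)
Depth 8: 1024 new terms (running total: 2044)
Total distinct ground terms = 2044

2044


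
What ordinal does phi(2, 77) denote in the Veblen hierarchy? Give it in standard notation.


phi(2, 77):
phi(2, beta) = zeta_beta (the beta-th zeta number, fixed point of epsilon).
phi(2, 77) = zeta_77

zeta_77


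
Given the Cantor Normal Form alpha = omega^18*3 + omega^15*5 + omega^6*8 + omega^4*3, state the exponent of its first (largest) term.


CNF: omega^18*3 + omega^15*5 + omega^6*8 + omega^4*3
The leading term is omega^18*3, which has exponent 18.

18


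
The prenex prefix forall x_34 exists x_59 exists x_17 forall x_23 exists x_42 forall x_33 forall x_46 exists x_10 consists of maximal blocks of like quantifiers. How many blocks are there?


Alternations = 5.
Blocks = alternations + 1 = 6

6


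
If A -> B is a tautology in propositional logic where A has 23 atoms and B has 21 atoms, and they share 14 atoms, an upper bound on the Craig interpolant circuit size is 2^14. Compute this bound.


Shared atoms = 14
Craig interpolant size bound = 2^14
= 16384

16384


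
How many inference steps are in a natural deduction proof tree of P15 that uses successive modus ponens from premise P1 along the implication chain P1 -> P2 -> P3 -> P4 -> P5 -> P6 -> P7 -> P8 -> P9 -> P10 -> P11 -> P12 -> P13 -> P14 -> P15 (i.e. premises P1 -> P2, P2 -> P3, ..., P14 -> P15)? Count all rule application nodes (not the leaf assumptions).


We have a chain: P1 -> P2 -> P3 -> P4 -> P5 -> P6 -> P7 -> P8 -> P9 -> P10 -> P11 -> P12 -> P13 -> P14 -> P15.
Each modus ponens application produces the next variable.
The chain has 15 propositions, so 15-1 = 14 modus ponens steps.
Total inference nodes = 14

14


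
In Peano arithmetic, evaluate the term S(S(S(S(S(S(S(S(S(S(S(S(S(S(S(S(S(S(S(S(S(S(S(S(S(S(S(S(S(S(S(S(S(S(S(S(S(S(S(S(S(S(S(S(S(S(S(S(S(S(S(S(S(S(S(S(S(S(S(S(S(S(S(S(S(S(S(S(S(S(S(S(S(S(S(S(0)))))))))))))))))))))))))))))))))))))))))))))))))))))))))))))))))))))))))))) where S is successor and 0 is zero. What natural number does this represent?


Counting successors applied to 0:
76 applications of S to 0 = 76

76


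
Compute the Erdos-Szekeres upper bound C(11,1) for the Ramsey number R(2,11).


R(2,11) <= C(2+11-2, 2-1) = C(11, 1)
C(11, 1) = 11! / (1! * 10!)
= 11

11


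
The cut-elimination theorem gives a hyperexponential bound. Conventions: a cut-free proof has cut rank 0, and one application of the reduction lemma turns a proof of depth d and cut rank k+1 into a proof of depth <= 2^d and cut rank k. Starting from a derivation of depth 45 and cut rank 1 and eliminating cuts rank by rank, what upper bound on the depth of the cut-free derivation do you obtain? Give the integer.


Each rank reduction sends depth d to at most 2^d; cut rank r needs r reductions.
2_0(45) = 45
2_1(45) = 2^45 = 35184372088832
Cut-free depth bound = 35184372088832

35184372088832


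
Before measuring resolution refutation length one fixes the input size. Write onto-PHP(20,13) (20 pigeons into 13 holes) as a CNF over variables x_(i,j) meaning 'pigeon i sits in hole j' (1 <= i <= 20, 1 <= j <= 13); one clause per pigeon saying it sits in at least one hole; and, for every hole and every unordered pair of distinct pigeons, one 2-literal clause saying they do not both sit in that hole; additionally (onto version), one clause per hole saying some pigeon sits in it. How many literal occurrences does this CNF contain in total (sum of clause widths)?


onto-PHP(20,13): 20 pigeons, 13 holes, 20*13 = 260 variables.
- pigeon clauses: one per pigeon -> 20 clauses of width 13 -> 260 literals
- hole clauses: 13 holes * C(20,2) = 13 * 190 -> 2470 clauses of width 2 -> 4940 literals
- onto clauses: one per hole -> 13 clauses of width 20 -> 260 literals
Total literal occurrences = 260 + 4940 + 260 = 5460

5460


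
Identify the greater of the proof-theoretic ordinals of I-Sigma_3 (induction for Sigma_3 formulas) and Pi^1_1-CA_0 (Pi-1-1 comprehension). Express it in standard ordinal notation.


Proof-theoretic ordinal of I-Sigma_3 (induction for Sigma_3 formulas): omega^(omega^(omega^omega))
Proof-theoretic ordinal of Pi^1_1-CA_0 (Pi-1-1 comprehension): psi_0(Omega_omega)
Comparing: omega^(omega^(omega^omega)) < psi_0(Omega_omega).
The larger ordinal is psi_0(Omega_omega) (from Pi^1_1-CA_0 (Pi-1-1 comprehension)).

psi_0(Omega_omega)


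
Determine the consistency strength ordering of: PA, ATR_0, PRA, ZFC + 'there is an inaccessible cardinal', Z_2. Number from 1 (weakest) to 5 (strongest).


Ordering by consistency strength:
1. PRA
2. PA
3. ATR_0
4. Z_2
5. ZFC + 'there is an inaccessible cardinal'


PA=2, ATR_0=3, PRA=1, ZFC + 'there is an inaccessible cardinal'=5, Z_2=4
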